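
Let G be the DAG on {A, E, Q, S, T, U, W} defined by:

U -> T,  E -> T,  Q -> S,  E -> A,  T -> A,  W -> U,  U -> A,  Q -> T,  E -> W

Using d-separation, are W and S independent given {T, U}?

Enumerating the 6 paths from W to S and testing each for blocking by {T, U}:
Path 1: W → U → A ← E → T ← Q → S
  U is a chain here and U is conditioned on, so the path is blocked at U.
Path 2: W → U → A ← T ← Q → S
  U is a chain here and U is conditioned on, so the path is blocked at U.
Path 3: W → U → T ← Q → S
  U is a chain here and U is conditioned on, so the path is blocked at U.
Path 4: W ← E → A ← U → T ← Q → S
  A is a collider here and neither A nor any of its descendants is conditioned on, so the collider stays closed — the path is blocked at A.
Path 5: W ← E → A ← T ← Q → S
  A is a collider here and neither A nor any of its descendants is conditioned on, so the collider stays closed — the path is blocked at A.
Path 6: W ← E → T ← Q → S
  E is a fork and E is not conditioned on; T is a collider and T is conditioned on, which opens it; Q is a fork and Q is not conditioned on — no node blocks this path, so it is active.
Since the path W ← E → T ← Q → S is active, W and S are not d-separated given {T, U}.

No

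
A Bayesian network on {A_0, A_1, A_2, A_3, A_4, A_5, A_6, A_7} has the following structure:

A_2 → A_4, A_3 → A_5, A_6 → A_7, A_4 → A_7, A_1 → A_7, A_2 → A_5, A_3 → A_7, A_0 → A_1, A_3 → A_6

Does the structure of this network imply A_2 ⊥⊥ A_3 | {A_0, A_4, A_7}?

Yes

Enumerating the 3 paths from A_2 to A_3 and testing each for blocking by {A_0, A_4, A_7}:
Path 1: A_2 → A_4 → A_7 ← A_3
  A_4 is a chain here and A_4 is conditioned on, so the path is blocked at A_4.
Path 2: A_2 → A_4 → A_7 ← A_6 ← A_3
  A_4 is a chain here and A_4 is conditioned on, so the path is blocked at A_4.
Path 3: A_2 → A_5 ← A_3
  A_5 is a collider here and neither A_5 nor any of its descendants is conditioned on, so the collider stays closed — the path is blocked at A_5.
All paths are blocked; A_2 ⊥ A_3 | {A_0, A_4, A_7} holds.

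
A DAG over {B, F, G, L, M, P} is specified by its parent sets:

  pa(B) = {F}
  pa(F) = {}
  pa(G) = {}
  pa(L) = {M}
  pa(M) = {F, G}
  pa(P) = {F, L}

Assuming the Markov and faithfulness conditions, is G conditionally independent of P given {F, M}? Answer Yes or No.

Yes

Enumerating the 2 paths from G to P and testing each for blocking by {F, M}:
Path 1: G → M ← F → P
  F is a fork here and F is conditioned on, so the path is blocked at F.
Path 2: G → M → L → P
  M is a chain here and M is conditioned on, so the path is blocked at M.
Every path is blocked, so G and P are d-separated given {F, M}.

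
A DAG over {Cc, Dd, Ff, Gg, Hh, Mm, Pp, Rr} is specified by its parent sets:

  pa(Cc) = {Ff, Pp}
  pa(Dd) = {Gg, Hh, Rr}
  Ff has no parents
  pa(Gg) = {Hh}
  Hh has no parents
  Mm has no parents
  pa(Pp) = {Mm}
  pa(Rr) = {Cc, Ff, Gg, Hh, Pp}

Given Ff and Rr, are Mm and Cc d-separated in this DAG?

3 paths connect Mm and Cc; each must be blocked for d-separation to hold:
Path 1: Mm → Pp → Cc
  Pp is a chain and Pp is not conditioned on — no node blocks this path, so it is active.
Path 2: Mm → Pp → Rr ← Ff → Cc
  Ff is a fork here and Ff is conditioned on, so the path is blocked at Ff.
Path 3: Mm → Pp → Rr ← Cc
  Pp is a chain and Pp is not conditioned on; Rr is a collider and Rr is conditioned on, which opens it — no node blocks this path, so it is active.
Because an active path exists, Mm and Cc are not d-separated.

No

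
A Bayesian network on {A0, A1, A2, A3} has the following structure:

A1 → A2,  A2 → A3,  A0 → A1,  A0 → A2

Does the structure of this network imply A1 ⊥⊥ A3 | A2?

We examine all 2 paths between A1 and A3:
  1. A1 ← A0 → A2 → A3 — A0:fork[open]; A2:chain[blocks] ⇒ blocked
  2. A1 → A2 → A3 — A2:chain[blocks] ⇒ blocked
All paths are blocked; A1 ⊥ A3 | {A2} holds.

Yes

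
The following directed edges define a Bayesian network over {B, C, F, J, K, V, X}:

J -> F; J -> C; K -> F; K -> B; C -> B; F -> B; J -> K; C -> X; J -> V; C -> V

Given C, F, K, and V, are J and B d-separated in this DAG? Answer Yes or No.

Yes — J and B are d-separated given {C, F, K, V}.

There are 6 undirected paths between J and B; checking each against the conditioning set {C, F, K, V}:
Path 1: J → F ← K → B
  K is a fork here and K is conditioned on, so the path is blocked at K.
Path 2: J → F → B
  F is a chain here and F is conditioned on, so the path is blocked at F.
Path 3: J → K → F → B
  K is a chain here and K is conditioned on, so the path is blocked at K.
Path 4: J → K → B
  K is a chain here and K is conditioned on, so the path is blocked at K.
Path 5: J → V ← C → B
  C is a fork here and C is conditioned on, so the path is blocked at C.
Path 6: J → C → B
  C is a chain here and C is conditioned on, so the path is blocked at C.
All paths are blocked; J ⊥ B | {C, F, K, V} holds.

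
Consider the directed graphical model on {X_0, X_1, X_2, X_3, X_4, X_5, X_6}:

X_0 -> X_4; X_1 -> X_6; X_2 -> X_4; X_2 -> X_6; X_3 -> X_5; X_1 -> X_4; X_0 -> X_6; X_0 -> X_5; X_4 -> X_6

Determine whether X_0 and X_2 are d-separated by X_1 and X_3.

We examine all 6 paths between X_0 and X_2:
Path 1: X_0 → X_6 ← X_1 → X_4 ← X_2
  X_6 is a collider here and neither X_6 nor any of its descendants is conditioned on, so the collider stays closed — the path is blocked at X_6.
Path 2: X_0 → X_6 ← X_2
  X_6 is a collider here and neither X_6 nor any of its descendants is conditioned on, so the collider stays closed — the path is blocked at X_6.
Path 3: X_0 → X_6 ← X_4 ← X_2
  X_6 is a collider here and neither X_6 nor any of its descendants is conditioned on, so the collider stays closed — the path is blocked at X_6.
Path 4: X_0 → X_4 ← X_1 → X_6 ← X_2
  X_4 is a collider here and neither X_4 nor any of its descendants is conditioned on, so the collider stays closed — the path is blocked at X_4.
Path 5: X_0 → X_4 → X_6 ← X_2
  X_6 is a collider here and neither X_6 nor any of its descendants is conditioned on, so the collider stays closed — the path is blocked at X_6.
Path 6: X_0 → X_4 ← X_2
  X_4 is a collider here and neither X_4 nor any of its descendants is conditioned on, so the collider stays closed — the path is blocked at X_4.
Since every path is blocked, d-separation holds.

Yes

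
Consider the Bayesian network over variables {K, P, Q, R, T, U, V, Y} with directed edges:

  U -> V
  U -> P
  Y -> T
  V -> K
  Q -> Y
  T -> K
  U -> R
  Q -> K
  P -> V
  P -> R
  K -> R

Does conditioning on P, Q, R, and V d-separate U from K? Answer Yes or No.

No — U and K are not d-separated given {P, Q, R, V}.

6 paths connect U and K; each must be blocked for d-separation to hold:
  1. U → P → V → K — P:chain[blocks]; V:chain[blocks] ⇒ blocked
  2. U → P → R ← K — P:chain[blocks]; R:collider[open] ⇒ blocked
  3. U → V ← P → R ← K — V:collider[open]; P:fork[blocks]; R:collider[open] ⇒ blocked
  4. U → V → K — V:chain[blocks] ⇒ blocked
  5. U → R ← P → V → K — R:collider[open]; P:fork[blocks]; V:chain[blocks] ⇒ blocked
  6. U → R ← K — R:collider[open] ⇒ active
Because an active path exists, U and K are not d-separated.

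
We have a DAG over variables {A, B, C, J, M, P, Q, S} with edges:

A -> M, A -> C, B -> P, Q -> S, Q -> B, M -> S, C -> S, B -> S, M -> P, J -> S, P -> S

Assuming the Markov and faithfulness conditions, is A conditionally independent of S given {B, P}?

No

We examine all 5 paths between A and S:
  1. A → C → S — C:chain[open] ⇒ active
  2. A → M → P ← B → S — M:chain[open]; P:collider[open]; B:fork[blocks] ⇒ blocked
  3. A → M → P ← B ← Q → S — M:chain[open]; P:collider[open]; B:chain[blocks]; Q:fork[open] ⇒ blocked
  4. A → M → P → S — M:chain[open]; P:chain[blocks] ⇒ blocked
  5. A → M → S — M:chain[open] ⇒ active
Since the path A → C → S is active, A and S are not d-separated given {B, P}.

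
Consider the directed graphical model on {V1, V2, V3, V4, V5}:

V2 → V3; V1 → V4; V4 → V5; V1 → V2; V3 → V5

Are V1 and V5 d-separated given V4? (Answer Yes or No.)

No

Enumerating the 2 paths from V1 to V5 and testing each for blocking by {V4}:
Path 1: V1 → V4 → V5
  V4 is a chain here and V4 is conditioned on, so the path is blocked at V4.
Path 2: V1 → V2 → V3 → V5
  V2 is a chain and V2 is not conditioned on; V3 is a chain and V3 is not conditioned on — no node blocks this path, so it is active.
Since the path V1 → V2 → V3 → V5 is active, V1 and V5 are not d-separated given {V4}.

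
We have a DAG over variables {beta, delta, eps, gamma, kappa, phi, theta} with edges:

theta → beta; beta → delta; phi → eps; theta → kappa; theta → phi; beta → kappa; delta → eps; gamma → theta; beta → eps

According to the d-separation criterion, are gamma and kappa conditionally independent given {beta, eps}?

We examine all 4 paths between gamma and kappa:
Path 1: gamma → theta → beta → kappa
  beta is a chain here and beta is conditioned on, so the path is blocked at beta.
Path 2: gamma → theta → phi → eps ← beta → kappa
  beta is a fork here and beta is conditioned on, so the path is blocked at beta.
Path 3: gamma → theta → phi → eps ← delta ← beta → kappa
  beta is a fork here and beta is conditioned on, so the path is blocked at beta.
Path 4: gamma → theta → kappa
  theta is a chain and theta is not conditioned on — no node blocks this path, so it is active.
Since the path gamma → theta → kappa is active, gamma and kappa are not d-separated given {beta, eps}.

No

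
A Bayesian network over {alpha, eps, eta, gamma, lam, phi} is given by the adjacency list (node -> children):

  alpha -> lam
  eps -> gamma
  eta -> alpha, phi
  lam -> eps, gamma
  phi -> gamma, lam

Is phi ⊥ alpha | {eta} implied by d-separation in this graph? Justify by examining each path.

Yes

We examine all 4 paths between phi and alpha:
  1. phi → lam ← alpha — lam:collider[blocks] ⇒ blocked
  2. phi → gamma ← lam ← alpha — gamma:collider[blocks]; lam:chain[open] ⇒ blocked
  3. phi → gamma ← eps ← lam ← alpha — gamma:collider[blocks]; eps:chain[open]; lam:chain[open] ⇒ blocked
  4. phi ← eta → alpha — eta:fork[blocks] ⇒ blocked
All paths are blocked; phi ⊥ alpha | {eta} holds.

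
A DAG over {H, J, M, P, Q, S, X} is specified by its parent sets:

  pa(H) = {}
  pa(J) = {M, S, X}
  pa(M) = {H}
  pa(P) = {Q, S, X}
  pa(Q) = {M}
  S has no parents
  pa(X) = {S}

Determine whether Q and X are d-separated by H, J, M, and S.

6 paths connect Q and X; each must be blocked for d-separation to hold:
Path 1: Q → P ← X
  P is a collider here and neither P nor any of its descendants is conditioned on, so the collider stays closed — the path is blocked at P.
Path 2: Q → P ← S → X
  P is a collider here and neither P nor any of its descendants is conditioned on, so the collider stays closed — the path is blocked at P.
Path 3: Q → P ← S → J ← X
  P is a collider here and neither P nor any of its descendants is conditioned on, so the collider stays closed — the path is blocked at P.
Path 4: Q ← M → J ← X
  M is a fork here and M is conditioned on, so the path is blocked at M.
Path 5: Q ← M → J ← S → P ← X
  M is a fork here and M is conditioned on, so the path is blocked at M.
Path 6: Q ← M → J ← S → X
  M is a fork here and M is conditioned on, so the path is blocked at M.
Since every path is blocked, d-separation holds.

Yes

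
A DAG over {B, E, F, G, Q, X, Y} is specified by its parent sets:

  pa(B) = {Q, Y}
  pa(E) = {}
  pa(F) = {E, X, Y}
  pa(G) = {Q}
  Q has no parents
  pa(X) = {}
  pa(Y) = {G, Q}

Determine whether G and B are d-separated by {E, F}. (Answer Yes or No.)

Enumerating the 4 paths from G to B and testing each for blocking by {E, F}:
Path 1: G → Y → B
  Y is a chain and Y is not conditioned on — no node blocks this path, so it is active.
Path 2: G → Y ← Q → B
  Y is a collider and its descendant F is conditioned on, which opens it; Q is a fork and Q is not conditioned on — no node blocks this path, so it is active.
Path 3: G ← Q → B
  Q is a fork and Q is not conditioned on — no node blocks this path, so it is active.
Path 4: G ← Q → Y → B
  Q is a fork and Q is not conditioned on; Y is a chain and Y is not conditioned on — no node blocks this path, so it is active.
Because an active path exists, G and B are not d-separated.

No — G and B are not d-separated given {E, F}.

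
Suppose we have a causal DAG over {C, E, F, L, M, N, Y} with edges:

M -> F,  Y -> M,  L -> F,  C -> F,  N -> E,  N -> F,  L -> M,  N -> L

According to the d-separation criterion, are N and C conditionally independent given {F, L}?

Enumerating the 3 paths from N to C and testing each for blocking by {F, L}:
Path 1: N → F ← C
  F is a collider and F is conditioned on, which opens it — no node blocks this path, so it is active.
Path 2: N → L → F ← C
  L is a chain here and L is conditioned on, so the path is blocked at L.
Path 3: N → L → M → F ← C
  L is a chain here and L is conditioned on, so the path is blocked at L.
Because an active path exists, N and C are not d-separated.

No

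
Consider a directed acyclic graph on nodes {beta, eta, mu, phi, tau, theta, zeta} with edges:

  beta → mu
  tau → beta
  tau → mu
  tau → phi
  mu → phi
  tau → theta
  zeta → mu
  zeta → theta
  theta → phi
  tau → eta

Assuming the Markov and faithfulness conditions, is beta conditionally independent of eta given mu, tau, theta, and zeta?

There are 6 undirected paths between beta and eta; checking each against the conditioning set {mu, tau, theta, zeta}:
Path 1: beta ← tau → eta
  tau is a fork here and tau is conditioned on, so the path is blocked at tau.
Path 2: beta → mu → phi ← theta ← tau → eta
  mu is a chain here and mu is conditioned on, so the path is blocked at mu.
Path 3: beta → mu → phi ← tau → eta
  mu is a chain here and mu is conditioned on, so the path is blocked at mu.
Path 4: beta → mu ← tau → eta
  tau is a fork here and tau is conditioned on, so the path is blocked at tau.
Path 5: beta → mu ← zeta → theta → phi ← tau → eta
  zeta is a fork here and zeta is conditioned on, so the path is blocked at zeta.
Path 6: beta → mu ← zeta → theta ← tau → eta
  zeta is a fork here and zeta is conditioned on, so the path is blocked at zeta.
All paths are blocked; beta ⊥ eta | {mu, tau, theta, zeta} holds.

Yes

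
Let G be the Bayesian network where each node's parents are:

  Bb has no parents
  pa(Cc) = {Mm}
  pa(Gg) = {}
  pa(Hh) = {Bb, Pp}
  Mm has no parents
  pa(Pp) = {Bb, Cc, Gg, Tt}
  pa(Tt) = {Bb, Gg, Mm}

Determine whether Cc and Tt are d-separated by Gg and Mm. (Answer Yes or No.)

We examine all 5 paths between Cc and Tt:
Path 1: Cc ← Mm → Tt
  Mm is a fork here and Mm is conditioned on, so the path is blocked at Mm.
Path 2: Cc → Pp → Hh ← Bb → Tt
  Hh is a collider here and neither Hh nor any of its descendants is conditioned on, so the collider stays closed — the path is blocked at Hh.
Path 3: Cc → Pp ← Gg → Tt
  Pp is a collider here and neither Pp nor any of its descendants is conditioned on, so the collider stays closed — the path is blocked at Pp.
Path 4: Cc → Pp ← Tt
  Pp is a collider here and neither Pp nor any of its descendants is conditioned on, so the collider stays closed — the path is blocked at Pp.
Path 5: Cc → Pp ← Bb → Tt
  Pp is a collider here and neither Pp nor any of its descendants is conditioned on, so the collider stays closed — the path is blocked at Pp.
Since every path is blocked, d-separation holds.

Yes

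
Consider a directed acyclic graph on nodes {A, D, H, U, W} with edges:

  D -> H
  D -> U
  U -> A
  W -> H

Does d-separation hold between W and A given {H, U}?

Yes — W and A are d-separated given {H, U}.

There is one path between W and A:
Path 1: W → H ← D → U → A
  U is a chain here and U is conditioned on, so the path is blocked at U.
Since every path is blocked, d-separation holds.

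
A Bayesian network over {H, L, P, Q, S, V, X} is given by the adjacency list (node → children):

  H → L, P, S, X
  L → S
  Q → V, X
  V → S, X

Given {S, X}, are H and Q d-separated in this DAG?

No

There are 6 undirected paths between H and Q; checking each against the conditioning set {S, X}:
Path 1: H → X ← V ← Q
  X is a collider and X is conditioned on, which opens it; V is a chain and V is not conditioned on — no node blocks this path, so it is active.
Path 2: H → X ← Q
  X is a collider and X is conditioned on, which opens it — no node blocks this path, so it is active.
Path 3: H → S ← V → X ← Q
  S is a collider and S is conditioned on, which opens it; V is a fork and V is not conditioned on; X is a collider and X is conditioned on, which opens it — no node blocks this path, so it is active.
Path 4: H → S ← V ← Q
  S is a collider and S is conditioned on, which opens it; V is a chain and V is not conditioned on — no node blocks this path, so it is active.
Path 5: H → L → S ← V → X ← Q
  L is a chain and L is not conditioned on; S is a collider and S is conditioned on, which opens it; V is a fork and V is not conditioned on; X is a collider and X is conditioned on, which opens it — no node blocks this path, so it is active.
Path 6: H → L → S ← V ← Q
  L is a chain and L is not conditioned on; S is a collider and S is conditioned on, which opens it; V is a chain and V is not conditioned on — no node blocks this path, so it is active.
At least one path is unblocked, so d-separation fails.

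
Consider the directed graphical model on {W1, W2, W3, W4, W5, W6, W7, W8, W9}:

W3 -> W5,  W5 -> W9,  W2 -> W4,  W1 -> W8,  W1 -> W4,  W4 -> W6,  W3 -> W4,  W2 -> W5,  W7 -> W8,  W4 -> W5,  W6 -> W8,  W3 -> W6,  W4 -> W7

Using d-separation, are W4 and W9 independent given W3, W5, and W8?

There are 6 undirected paths between W4 and W9; checking each against the conditioning set {W3, W5, W8}:
  1. W4 ← W3 → W5 → W9 — W3:fork[blocks]; W5:chain[blocks] ⇒ blocked
  2. W4 ← W1 → W8 ← W6 ← W3 → W5 → W9 — W1:fork[open]; W8:collider[open]; W6:chain[open]; W3:fork[blocks]; W5:chain[blocks] ⇒ blocked
  3. W4 → W6 ← W3 → W5 → W9 — W6:collider[open]; W3:fork[blocks]; W5:chain[blocks] ⇒ blocked
  4. W4 ← W2 → W5 → W9 — W2:fork[open]; W5:chain[blocks] ⇒ blocked
  5. W4 → W5 → W9 — W5:chain[blocks] ⇒ blocked
  6. W4 → W7 → W8 ← W6 ← W3 → W5 → W9 — W7:chain[open]; W8:collider[open]; W6:chain[open]; W3:fork[blocks]; W5:chain[blocks] ⇒ blocked
All paths are blocked; W4 ⊥ W9 | {W3, W5, W8} holds.

Yes — W4 and W9 are d-separated given {W3, W5, W8}.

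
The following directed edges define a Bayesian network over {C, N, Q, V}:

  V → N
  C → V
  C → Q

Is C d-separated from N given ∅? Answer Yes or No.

The only undirected path from C to N is:
Path 1: C → V → N
  V is a chain and V is not conditioned on — no node blocks this path, so it is active.
At least one path is unblocked, so d-separation fails.

No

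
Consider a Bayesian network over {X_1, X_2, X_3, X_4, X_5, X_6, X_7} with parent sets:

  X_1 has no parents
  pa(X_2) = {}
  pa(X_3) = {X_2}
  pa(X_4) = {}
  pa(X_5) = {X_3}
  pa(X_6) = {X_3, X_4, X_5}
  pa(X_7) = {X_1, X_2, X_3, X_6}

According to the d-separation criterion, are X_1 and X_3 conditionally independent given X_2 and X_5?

4 paths connect X_1 and X_3; each must be blocked for d-separation to hold:
Path 1: X_1 → X_7 ← X_6 ← X_5 ← X_3
  X_7 is a collider here and neither X_7 nor any of its descendants is conditioned on, so the collider stays closed — the path is blocked at X_7.
Path 2: X_1 → X_7 ← X_6 ← X_3
  X_7 is a collider here and neither X_7 nor any of its descendants is conditioned on, so the collider stays closed — the path is blocked at X_7.
Path 3: X_1 → X_7 ← X_2 → X_3
  X_7 is a collider here and neither X_7 nor any of its descendants is conditioned on, so the collider stays closed — the path is blocked at X_7.
Path 4: X_1 → X_7 ← X_3
  X_7 is a collider here and neither X_7 nor any of its descendants is conditioned on, so the collider stays closed — the path is blocked at X_7.
Since every path is blocked, d-separation holds.

Yes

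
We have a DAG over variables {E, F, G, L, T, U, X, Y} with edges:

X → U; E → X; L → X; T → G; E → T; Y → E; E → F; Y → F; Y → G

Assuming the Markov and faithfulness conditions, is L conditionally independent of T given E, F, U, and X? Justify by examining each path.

Yes — L and T are d-separated given {E, F, U, X}.

We examine all 3 paths between L and T:
Path 1: L → X ← E → F ← Y → G ← T
  E is a fork here and E is conditioned on, so the path is blocked at E.
Path 2: L → X ← E → T
  E is a fork here and E is conditioned on, so the path is blocked at E.
Path 3: L → X ← E ← Y → G ← T
  E is a chain here and E is conditioned on, so the path is blocked at E.
Since every path is blocked, d-separation holds.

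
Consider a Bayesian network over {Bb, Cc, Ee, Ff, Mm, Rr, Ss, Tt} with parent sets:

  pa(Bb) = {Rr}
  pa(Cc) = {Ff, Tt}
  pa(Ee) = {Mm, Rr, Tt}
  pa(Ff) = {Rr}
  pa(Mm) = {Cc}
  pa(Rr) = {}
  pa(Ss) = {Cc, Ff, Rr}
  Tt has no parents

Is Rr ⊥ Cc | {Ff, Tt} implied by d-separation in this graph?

Yes

There are 6 undirected paths between Rr and Cc; checking each against the conditioning set {Ff, Tt}:
  1. Rr → Ee ← Tt → Cc — Ee:collider[blocks]; Tt:fork[blocks] ⇒ blocked
  2. Rr → Ee ← Mm ← Cc — Ee:collider[blocks]; Mm:chain[open] ⇒ blocked
  3. Rr → Ss ← Cc — Ss:collider[blocks] ⇒ blocked
  4. Rr → Ss ← Ff → Cc — Ss:collider[blocks]; Ff:fork[blocks] ⇒ blocked
  5. Rr → Ff → Cc — Ff:chain[blocks] ⇒ blocked
  6. Rr → Ff → Ss ← Cc — Ff:chain[blocks]; Ss:collider[blocks] ⇒ blocked
Since every path is blocked, d-separation holds.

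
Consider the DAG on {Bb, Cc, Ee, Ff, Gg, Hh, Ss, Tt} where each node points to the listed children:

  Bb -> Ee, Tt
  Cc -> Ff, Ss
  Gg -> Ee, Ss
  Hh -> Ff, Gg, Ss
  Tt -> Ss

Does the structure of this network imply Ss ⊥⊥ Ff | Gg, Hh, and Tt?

We examine all 4 paths between Ss and Ff:
Path 1: Ss ← Cc → Ff
  Cc is a fork and Cc is not conditioned on — no node blocks this path, so it is active.
Path 2: Ss ← Tt ← Bb → Ee ← Gg ← Hh → Ff
  Tt is a chain here and Tt is conditioned on, so the path is blocked at Tt.
Path 3: Ss ← Gg ← Hh → Ff
  Gg is a chain here and Gg is conditioned on, so the path is blocked at Gg.
Path 4: Ss ← Hh → Ff
  Hh is a fork here and Hh is conditioned on, so the path is blocked at Hh.
Since the path Ss ← Cc → Ff is active, Ss and Ff are not d-separated given {Gg, Hh, Tt}.

No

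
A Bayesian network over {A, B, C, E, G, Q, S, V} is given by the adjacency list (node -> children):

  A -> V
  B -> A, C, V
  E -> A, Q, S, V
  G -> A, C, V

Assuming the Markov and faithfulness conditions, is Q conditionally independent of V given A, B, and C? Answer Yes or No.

6 paths connect Q and V; each must be blocked for d-separation to hold:
Path 1: Q ← E → A ← B → V
  B is a fork here and B is conditioned on, so the path is blocked at B.
Path 2: Q ← E → A ← B → C ← G → V
  B is a fork here and B is conditioned on, so the path is blocked at B.
Path 3: Q ← E → A ← G → V
  E is a fork and E is not conditioned on; A is a collider and A is conditioned on, which opens it; G is a fork and G is not conditioned on — no node blocks this path, so it is active.
Path 4: Q ← E → A ← G → C ← B → V
  B is a fork here and B is conditioned on, so the path is blocked at B.
Path 5: Q ← E → A → V
  A is a chain here and A is conditioned on, so the path is blocked at A.
Path 6: Q ← E → V
  E is a fork and E is not conditioned on — no node blocks this path, so it is active.
Since the path Q ← E → A ← G → V is active, Q and V are not d-separated given {A, B, C}.

No — Q and V are not d-separated given {A, B, C}.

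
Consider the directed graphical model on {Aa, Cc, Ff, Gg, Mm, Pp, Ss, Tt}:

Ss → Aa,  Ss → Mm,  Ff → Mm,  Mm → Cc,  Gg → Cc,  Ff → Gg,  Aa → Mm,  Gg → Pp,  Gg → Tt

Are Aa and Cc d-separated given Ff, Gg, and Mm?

Yes — Aa and Cc are d-separated given {Ff, Gg, Mm}.

Enumerating the 4 paths from Aa to Cc and testing each for blocking by {Ff, Gg, Mm}:
  1. Aa → Mm ← Ff → Gg → Cc — Mm:collider[open]; Ff:fork[blocks]; Gg:chain[blocks] ⇒ blocked
  2. Aa → Mm → Cc — Mm:chain[blocks] ⇒ blocked
  3. Aa ← Ss → Mm ← Ff → Gg → Cc — Ss:fork[open]; Mm:collider[open]; Ff:fork[blocks]; Gg:chain[blocks] ⇒ blocked
  4. Aa ← Ss → Mm → Cc — Ss:fork[open]; Mm:chain[blocks] ⇒ blocked
All paths are blocked; Aa ⊥ Cc | {Ff, Gg, Mm} holds.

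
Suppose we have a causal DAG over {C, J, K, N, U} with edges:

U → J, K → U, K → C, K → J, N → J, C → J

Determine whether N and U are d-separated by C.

3 paths connect N and U; each must be blocked for d-separation to hold:
Path 1: N → J ← U
  J is a collider here and neither J nor any of its descendants is conditioned on, so the collider stays closed — the path is blocked at J.
Path 2: N → J ← K → U
  J is a collider here and neither J nor any of its descendants is conditioned on, so the collider stays closed — the path is blocked at J.
Path 3: N → J ← C ← K → U
  J is a collider here and neither J nor any of its descendants is conditioned on, so the collider stays closed — the path is blocked at J.
All paths are blocked; N ⊥ U | {C} holds.

Yes — N and U are d-separated given {C}.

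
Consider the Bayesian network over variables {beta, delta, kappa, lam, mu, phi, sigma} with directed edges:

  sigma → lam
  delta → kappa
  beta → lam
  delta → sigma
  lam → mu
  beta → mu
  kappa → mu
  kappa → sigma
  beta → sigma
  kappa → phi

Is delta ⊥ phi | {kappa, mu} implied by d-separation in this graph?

Yes

Enumerating the 6 paths from delta to phi and testing each for blocking by {kappa, mu}:
Path 1: delta → kappa → phi
  kappa is a chain here and kappa is conditioned on, so the path is blocked at kappa.
Path 2: delta → sigma ← beta → mu ← kappa → phi
  kappa is a fork here and kappa is conditioned on, so the path is blocked at kappa.
Path 3: delta → sigma ← beta → lam → mu ← kappa → phi
  kappa is a fork here and kappa is conditioned on, so the path is blocked at kappa.
Path 4: delta → sigma ← kappa → phi
  kappa is a fork here and kappa is conditioned on, so the path is blocked at kappa.
Path 5: delta → sigma → lam → mu ← kappa → phi
  kappa is a fork here and kappa is conditioned on, so the path is blocked at kappa.
Path 6: delta → sigma → lam ← beta → mu ← kappa → phi
  kappa is a fork here and kappa is conditioned on, so the path is blocked at kappa.
Every path is blocked, so delta and phi are d-separated given {kappa, mu}.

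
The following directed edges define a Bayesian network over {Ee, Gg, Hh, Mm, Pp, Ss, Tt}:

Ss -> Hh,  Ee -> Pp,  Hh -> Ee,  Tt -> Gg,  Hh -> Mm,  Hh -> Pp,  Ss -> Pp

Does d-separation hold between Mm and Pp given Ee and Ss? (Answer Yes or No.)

There are 3 undirected paths between Mm and Pp; checking each against the conditioning set {Ee, Ss}:
Path 1: Mm ← Hh ← Ss → Pp
  Ss is a fork here and Ss is conditioned on, so the path is blocked at Ss.
Path 2: Mm ← Hh → Pp
  Hh is a fork and Hh is not conditioned on — no node blocks this path, so it is active.
Path 3: Mm ← Hh → Ee → Pp
  Ee is a chain here and Ee is conditioned on, so the path is blocked at Ee.
Because an active path exists, Mm and Pp are not d-separated.

No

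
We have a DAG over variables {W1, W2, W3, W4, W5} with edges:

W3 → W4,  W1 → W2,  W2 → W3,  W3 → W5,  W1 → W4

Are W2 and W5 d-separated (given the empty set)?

No

2 paths connect W2 and W5; each must be blocked for d-separation to hold:
Path 1: W2 ← W1 → W4 ← W3 → W5
  W4 is a collider here and neither W4 nor any of its descendants is conditioned on, so the collider stays closed — the path is blocked at W4.
Path 2: W2 → W3 → W5
  W3 is a chain and W3 is not conditioned on — no node blocks this path, so it is active.
At least one path is unblocked, so d-separation fails.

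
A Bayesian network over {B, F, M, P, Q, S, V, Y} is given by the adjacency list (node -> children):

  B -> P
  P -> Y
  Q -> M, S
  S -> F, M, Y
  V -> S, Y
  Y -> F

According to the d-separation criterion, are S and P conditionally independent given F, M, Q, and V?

Enumerating the 3 paths from S to P and testing each for blocking by {F, M, Q, V}:
Path 1: S ← V → Y ← P
  V is a fork here and V is conditioned on, so the path is blocked at V.
Path 2: S → Y ← P
  Y is a collider and its descendant F is conditioned on, which opens it — no node blocks this path, so it is active.
Path 3: S → F ← Y ← P
  F is a collider and F is conditioned on, which opens it; Y is a chain and Y is not conditioned on — no node blocks this path, so it is active.
Because an active path exists, S and P are not d-separated.

No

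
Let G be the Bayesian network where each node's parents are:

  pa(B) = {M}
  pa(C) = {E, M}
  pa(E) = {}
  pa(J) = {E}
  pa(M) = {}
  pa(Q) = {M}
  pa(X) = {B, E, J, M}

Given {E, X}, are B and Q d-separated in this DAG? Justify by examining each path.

No

There are 4 undirected paths between B and Q; checking each against the conditioning set {E, X}:
Path 1: B ← M → Q
  M is a fork and M is not conditioned on — no node blocks this path, so it is active.
Path 2: B → X ← M → Q
  X is a collider and X is conditioned on, which opens it; M is a fork and M is not conditioned on — no node blocks this path, so it is active.
Path 3: B → X ← J ← E → C ← M → Q
  E is a fork here and E is conditioned on, so the path is blocked at E.
Path 4: B → X ← E → C ← M → Q
  E is a fork here and E is conditioned on, so the path is blocked at E.
Since the path B ← M → Q is active, B and Q are not d-separated given {E, X}.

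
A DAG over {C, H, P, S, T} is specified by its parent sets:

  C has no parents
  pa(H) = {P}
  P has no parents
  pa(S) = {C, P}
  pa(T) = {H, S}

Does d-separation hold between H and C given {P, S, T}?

There are 2 undirected paths between H and C; checking each against the conditioning set {P, S, T}:
Path 1: H ← P → S ← C
  P is a fork here and P is conditioned on, so the path is blocked at P.
Path 2: H → T ← S ← C
  S is a chain here and S is conditioned on, so the path is blocked at S.
Since every path is blocked, d-separation holds.

Yes — H and C are d-separated given {P, S, T}.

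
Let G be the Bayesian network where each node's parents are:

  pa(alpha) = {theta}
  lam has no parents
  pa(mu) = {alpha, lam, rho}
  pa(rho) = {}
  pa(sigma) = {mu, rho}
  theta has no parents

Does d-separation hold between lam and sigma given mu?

2 paths connect lam and sigma; each must be blocked for d-separation to hold:
  1. lam → mu → sigma — mu:chain[blocks] ⇒ blocked
  2. lam → mu ← rho → sigma — mu:collider[open]; rho:fork[open] ⇒ active
At least one path is unblocked, so d-separation fails.

No — lam and sigma are not d-separated given {mu}.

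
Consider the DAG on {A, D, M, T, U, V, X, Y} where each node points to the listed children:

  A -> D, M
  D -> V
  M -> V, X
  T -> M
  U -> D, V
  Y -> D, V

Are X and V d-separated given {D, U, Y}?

No

Enumerating the 4 paths from X to V and testing each for blocking by {D, U, Y}:
Path 1: X ← M → V
  M is a fork and M is not conditioned on — no node blocks this path, so it is active.
Path 2: X ← M ← A → D ← U → V
  U is a fork here and U is conditioned on, so the path is blocked at U.
Path 3: X ← M ← A → D → V
  D is a chain here and D is conditioned on, so the path is blocked at D.
Path 4: X ← M ← A → D ← Y → V
  Y is a fork here and Y is conditioned on, so the path is blocked at Y.
At least one path is unblocked, so d-separation fails.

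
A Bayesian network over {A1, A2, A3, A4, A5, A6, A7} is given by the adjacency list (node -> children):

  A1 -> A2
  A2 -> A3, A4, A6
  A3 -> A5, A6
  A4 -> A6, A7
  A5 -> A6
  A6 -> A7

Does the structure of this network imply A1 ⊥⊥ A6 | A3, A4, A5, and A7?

No

5 paths connect A1 and A6; each must be blocked for d-separation to hold:
Path 1: A1 → A2 → A4 → A7 ← A6
  A4 is a chain here and A4 is conditioned on, so the path is blocked at A4.
Path 2: A1 → A2 → A4 → A6
  A4 is a chain here and A4 is conditioned on, so the path is blocked at A4.
Path 3: A1 → A2 → A6
  A2 is a chain and A2 is not conditioned on — no node blocks this path, so it is active.
Path 4: A1 → A2 → A3 → A6
  A3 is a chain here and A3 is conditioned on, so the path is blocked at A3.
Path 5: A1 → A2 → A3 → A5 → A6
  A3 is a chain here and A3 is conditioned on, so the path is blocked at A3.
Because an active path exists, A1 and A6 are not d-separated.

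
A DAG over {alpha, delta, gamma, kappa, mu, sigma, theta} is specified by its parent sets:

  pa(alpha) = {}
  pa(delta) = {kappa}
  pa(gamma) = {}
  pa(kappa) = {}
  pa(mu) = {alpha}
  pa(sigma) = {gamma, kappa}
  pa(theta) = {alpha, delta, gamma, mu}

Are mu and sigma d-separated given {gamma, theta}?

Enumerating the 4 paths from mu to sigma and testing each for blocking by {gamma, theta}:
  1. mu ← alpha → theta ← delta ← kappa → sigma — alpha:fork[open]; theta:collider[open]; delta:chain[open]; kappa:fork[open] ⇒ active
  2. mu ← alpha → theta ← gamma → sigma — alpha:fork[open]; theta:collider[open]; gamma:fork[blocks] ⇒ blocked
  3. mu → theta ← delta ← kappa → sigma — theta:collider[open]; delta:chain[open]; kappa:fork[open] ⇒ active
  4. mu → theta ← gamma → sigma — theta:collider[open]; gamma:fork[blocks] ⇒ blocked
Because an active path exists, mu and sigma are not d-separated.

No — mu and sigma are not d-separated given {gamma, theta}.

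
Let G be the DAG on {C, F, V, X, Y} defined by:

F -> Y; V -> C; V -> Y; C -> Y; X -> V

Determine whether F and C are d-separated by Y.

No — F and C are not d-separated given {Y}.

Enumerating the 2 paths from F to C and testing each for blocking by {Y}:
  1. F → Y ← V → C — Y:collider[open]; V:fork[open] ⇒ active
  2. F → Y ← C — Y:collider[open] ⇒ active
Because an active path exists, F and C are not d-separated.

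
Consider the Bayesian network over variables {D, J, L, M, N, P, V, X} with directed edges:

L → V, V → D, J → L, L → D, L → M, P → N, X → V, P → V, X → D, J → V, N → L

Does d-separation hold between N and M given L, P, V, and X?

We examine all 5 paths between N and M:
Path 1: N → L → M
  L is a chain here and L is conditioned on, so the path is blocked at L.
Path 2: N ← P → V ← X → D ← L → M
  P is a fork here and P is conditioned on, so the path is blocked at P.
Path 3: N ← P → V ← L → M
  P is a fork here and P is conditioned on, so the path is blocked at P.
Path 4: N ← P → V ← J → L → M
  P is a fork here and P is conditioned on, so the path is blocked at P.
Path 5: N ← P → V → D ← L → M
  P is a fork here and P is conditioned on, so the path is blocked at P.
Since every path is blocked, d-separation holds.

Yes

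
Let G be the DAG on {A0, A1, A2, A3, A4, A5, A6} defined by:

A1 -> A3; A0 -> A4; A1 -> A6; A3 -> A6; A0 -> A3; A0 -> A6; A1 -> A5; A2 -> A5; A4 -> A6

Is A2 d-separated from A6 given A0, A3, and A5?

No

Enumerating the 4 paths from A2 to A6 and testing each for blocking by {A0, A3, A5}:
Path 1: A2 → A5 ← A1 → A6
  A5 is a collider and A5 is conditioned on, which opens it; A1 is a fork and A1 is not conditioned on — no node blocks this path, so it is active.
Path 2: A2 → A5 ← A1 → A3 ← A0 → A4 → A6
  A0 is a fork here and A0 is conditioned on, so the path is blocked at A0.
Path 3: A2 → A5 ← A1 → A3 ← A0 → A6
  A0 is a fork here and A0 is conditioned on, so the path is blocked at A0.
Path 4: A2 → A5 ← A1 → A3 → A6
  A3 is a chain here and A3 is conditioned on, so the path is blocked at A3.
Since the path A2 → A5 ← A1 → A6 is active, A2 and A6 are not d-separated given {A0, A3, A5}.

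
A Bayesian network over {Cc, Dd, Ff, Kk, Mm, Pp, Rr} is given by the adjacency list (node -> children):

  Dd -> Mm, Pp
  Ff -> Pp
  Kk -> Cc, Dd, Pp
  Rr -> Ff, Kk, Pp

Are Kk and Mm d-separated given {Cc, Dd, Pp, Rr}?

There are 4 undirected paths between Kk and Mm; checking each against the conditioning set {Cc, Dd, Pp, Rr}:
  1. Kk → Dd → Mm — Dd:chain[blocks] ⇒ blocked
  2. Kk → Pp ← Dd → Mm — Pp:collider[open]; Dd:fork[blocks] ⇒ blocked
  3. Kk ← Rr → Pp ← Dd → Mm — Rr:fork[blocks]; Pp:collider[open]; Dd:fork[blocks] ⇒ blocked
  4. Kk ← Rr → Ff → Pp ← Dd → Mm — Rr:fork[blocks]; Ff:chain[open]; Pp:collider[open]; Dd:fork[blocks] ⇒ blocked
Since every path is blocked, d-separation holds.

Yes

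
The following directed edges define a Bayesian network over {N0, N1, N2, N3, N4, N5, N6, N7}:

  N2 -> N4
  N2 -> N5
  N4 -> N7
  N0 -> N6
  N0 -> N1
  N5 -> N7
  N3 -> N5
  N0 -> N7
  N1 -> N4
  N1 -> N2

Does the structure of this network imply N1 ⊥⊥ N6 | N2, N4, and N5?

There are 5 undirected paths between N1 and N6; checking each against the conditioning set {N2, N4, N5}:
  1. N1 ← N0 → N6 — N0:fork[open] ⇒ active
  2. N1 → N2 → N5 → N7 ← N0 → N6 — N2:chain[blocks]; N5:chain[blocks]; N7:collider[blocks]; N0:fork[open] ⇒ blocked
  3. N1 → N2 → N4 → N7 ← N0 → N6 — N2:chain[blocks]; N4:chain[blocks]; N7:collider[blocks]; N0:fork[open] ⇒ blocked
  4. N1 → N4 ← N2 → N5 → N7 ← N0 → N6 — N4:collider[open]; N2:fork[blocks]; N5:chain[blocks]; N7:collider[blocks]; N0:fork[open] ⇒ blocked
  5. N1 → N4 → N7 ← N0 → N6 — N4:chain[blocks]; N7:collider[blocks]; N0:fork[open] ⇒ blocked
At least one path is unblocked, so d-separation fails.

No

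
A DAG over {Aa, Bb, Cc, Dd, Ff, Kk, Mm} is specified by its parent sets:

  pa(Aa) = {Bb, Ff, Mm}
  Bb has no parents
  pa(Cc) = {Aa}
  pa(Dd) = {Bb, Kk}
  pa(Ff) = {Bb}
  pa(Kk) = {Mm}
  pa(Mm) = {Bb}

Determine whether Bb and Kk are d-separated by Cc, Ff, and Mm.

Yes

Enumerating the 4 paths from Bb to Kk and testing each for blocking by {Cc, Ff, Mm}:
Path 1: Bb → Ff → Aa ← Mm → Kk
  Ff is a chain here and Ff is conditioned on, so the path is blocked at Ff.
Path 2: Bb → Dd ← Kk
  Dd is a collider here and neither Dd nor any of its descendants is conditioned on, so the collider stays closed — the path is blocked at Dd.
Path 3: Bb → Aa ← Mm → Kk
  Mm is a fork here and Mm is conditioned on, so the path is blocked at Mm.
Path 4: Bb → Mm → Kk
  Mm is a chain here and Mm is conditioned on, so the path is blocked at Mm.
All paths are blocked; Bb ⊥ Kk | {Cc, Ff, Mm} holds.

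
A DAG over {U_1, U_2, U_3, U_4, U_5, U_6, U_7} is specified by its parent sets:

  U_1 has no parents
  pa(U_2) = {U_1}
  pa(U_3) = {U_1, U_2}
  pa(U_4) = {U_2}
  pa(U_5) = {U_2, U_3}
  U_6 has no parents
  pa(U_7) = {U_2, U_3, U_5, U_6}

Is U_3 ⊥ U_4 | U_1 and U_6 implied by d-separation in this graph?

We examine all 6 paths between U_3 and U_4:
Path 1: U_3 → U_5 ← U_2 → U_4
  U_5 is a collider here and neither U_5 nor any of its descendants is conditioned on, so the collider stays closed — the path is blocked at U_5.
Path 2: U_3 → U_5 → U_7 ← U_2 → U_4
  U_7 is a collider here and neither U_7 nor any of its descendants is conditioned on, so the collider stays closed — the path is blocked at U_7.
Path 3: U_3 ← U_2 → U_4
  U_2 is a fork and U_2 is not conditioned on — no node blocks this path, so it is active.
Path 4: U_3 → U_7 ← U_5 ← U_2 → U_4
  U_7 is a collider here and neither U_7 nor any of its descendants is conditioned on, so the collider stays closed — the path is blocked at U_7.
Path 5: U_3 → U_7 ← U_2 → U_4
  U_7 is a collider here and neither U_7 nor any of its descendants is conditioned on, so the collider stays closed — the path is blocked at U_7.
Path 6: U_3 ← U_1 → U_2 → U_4
  U_1 is a fork here and U_1 is conditioned on, so the path is blocked at U_1.
At least one path is unblocked, so d-separation fails.

No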